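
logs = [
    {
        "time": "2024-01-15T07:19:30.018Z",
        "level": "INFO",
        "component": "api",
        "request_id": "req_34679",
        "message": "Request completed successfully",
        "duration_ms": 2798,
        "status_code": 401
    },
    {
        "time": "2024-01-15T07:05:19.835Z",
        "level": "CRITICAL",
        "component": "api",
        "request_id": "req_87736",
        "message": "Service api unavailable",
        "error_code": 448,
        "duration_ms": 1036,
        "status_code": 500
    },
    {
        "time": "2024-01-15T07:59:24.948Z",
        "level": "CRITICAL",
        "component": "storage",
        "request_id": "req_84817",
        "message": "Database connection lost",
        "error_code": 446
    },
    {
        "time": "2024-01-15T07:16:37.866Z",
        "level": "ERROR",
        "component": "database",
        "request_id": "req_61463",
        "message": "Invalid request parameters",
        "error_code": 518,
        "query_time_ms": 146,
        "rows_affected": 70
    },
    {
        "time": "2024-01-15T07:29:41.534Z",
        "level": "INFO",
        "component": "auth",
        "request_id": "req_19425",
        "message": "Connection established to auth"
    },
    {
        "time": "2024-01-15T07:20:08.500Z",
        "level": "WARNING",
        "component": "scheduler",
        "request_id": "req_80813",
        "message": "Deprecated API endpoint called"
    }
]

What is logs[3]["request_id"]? "req_61463"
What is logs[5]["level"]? "WARNING"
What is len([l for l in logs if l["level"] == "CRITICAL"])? 2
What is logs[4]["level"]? "INFO"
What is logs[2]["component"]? "storage"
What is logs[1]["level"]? "CRITICAL"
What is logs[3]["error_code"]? 518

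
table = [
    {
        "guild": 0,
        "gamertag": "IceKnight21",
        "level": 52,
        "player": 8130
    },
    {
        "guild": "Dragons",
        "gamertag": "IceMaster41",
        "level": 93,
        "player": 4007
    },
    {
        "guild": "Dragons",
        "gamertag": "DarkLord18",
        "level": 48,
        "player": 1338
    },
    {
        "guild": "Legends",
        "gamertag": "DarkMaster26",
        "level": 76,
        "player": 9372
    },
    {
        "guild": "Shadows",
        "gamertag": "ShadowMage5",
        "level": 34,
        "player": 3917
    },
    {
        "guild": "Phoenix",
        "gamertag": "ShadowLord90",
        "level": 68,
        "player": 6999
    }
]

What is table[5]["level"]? 68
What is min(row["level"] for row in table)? 34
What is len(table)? 6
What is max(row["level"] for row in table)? 93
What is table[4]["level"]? 34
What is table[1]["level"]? 93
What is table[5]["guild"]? "Phoenix"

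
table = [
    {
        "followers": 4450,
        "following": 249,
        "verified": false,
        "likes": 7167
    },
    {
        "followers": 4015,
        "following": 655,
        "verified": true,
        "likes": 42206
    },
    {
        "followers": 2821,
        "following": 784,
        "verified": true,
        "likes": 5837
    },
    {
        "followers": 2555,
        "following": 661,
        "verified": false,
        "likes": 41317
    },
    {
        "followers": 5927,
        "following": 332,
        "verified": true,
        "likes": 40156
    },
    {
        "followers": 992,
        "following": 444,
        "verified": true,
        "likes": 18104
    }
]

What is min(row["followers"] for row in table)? 992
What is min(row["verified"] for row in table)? False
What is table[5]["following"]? 444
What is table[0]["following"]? 249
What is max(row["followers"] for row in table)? 5927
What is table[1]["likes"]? 42206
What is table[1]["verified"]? True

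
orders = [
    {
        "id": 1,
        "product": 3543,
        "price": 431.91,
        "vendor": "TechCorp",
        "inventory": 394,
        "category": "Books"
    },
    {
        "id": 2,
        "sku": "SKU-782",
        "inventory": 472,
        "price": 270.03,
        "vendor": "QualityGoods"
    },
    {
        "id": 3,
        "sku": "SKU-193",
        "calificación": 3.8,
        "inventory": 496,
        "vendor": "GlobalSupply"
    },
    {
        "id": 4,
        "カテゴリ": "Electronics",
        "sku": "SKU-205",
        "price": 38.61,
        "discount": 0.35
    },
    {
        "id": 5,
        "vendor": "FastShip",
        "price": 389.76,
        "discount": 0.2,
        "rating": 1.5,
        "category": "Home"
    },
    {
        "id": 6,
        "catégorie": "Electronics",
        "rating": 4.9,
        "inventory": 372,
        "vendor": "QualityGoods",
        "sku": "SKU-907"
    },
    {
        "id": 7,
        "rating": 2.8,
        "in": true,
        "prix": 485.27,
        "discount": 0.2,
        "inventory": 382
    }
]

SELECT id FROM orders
[1, 2, 3, 4, 5, 6, 7]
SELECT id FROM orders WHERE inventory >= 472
[2, 3]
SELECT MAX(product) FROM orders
3543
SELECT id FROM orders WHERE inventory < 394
[6, 7]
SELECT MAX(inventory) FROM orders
496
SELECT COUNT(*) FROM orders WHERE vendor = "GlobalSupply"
1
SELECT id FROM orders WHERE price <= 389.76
[2, 4, 5]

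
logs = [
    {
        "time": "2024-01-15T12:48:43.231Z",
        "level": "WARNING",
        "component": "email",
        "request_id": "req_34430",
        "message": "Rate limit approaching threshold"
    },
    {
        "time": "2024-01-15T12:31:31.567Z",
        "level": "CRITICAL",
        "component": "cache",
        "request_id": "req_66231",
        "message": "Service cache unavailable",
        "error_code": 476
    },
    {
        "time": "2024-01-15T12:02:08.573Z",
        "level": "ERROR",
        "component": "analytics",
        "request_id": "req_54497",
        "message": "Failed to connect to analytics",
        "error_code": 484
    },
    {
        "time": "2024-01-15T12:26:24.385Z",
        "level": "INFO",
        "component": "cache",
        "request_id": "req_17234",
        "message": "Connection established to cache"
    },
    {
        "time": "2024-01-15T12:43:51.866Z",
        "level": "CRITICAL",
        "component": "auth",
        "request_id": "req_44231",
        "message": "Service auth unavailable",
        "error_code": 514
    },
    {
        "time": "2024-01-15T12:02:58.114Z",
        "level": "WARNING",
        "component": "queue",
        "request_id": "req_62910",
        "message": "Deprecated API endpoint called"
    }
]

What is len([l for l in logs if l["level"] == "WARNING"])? 2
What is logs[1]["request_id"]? "req_66231"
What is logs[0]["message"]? "Rate limit approaching threshold"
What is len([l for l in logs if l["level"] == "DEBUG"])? 0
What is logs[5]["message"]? "Deprecated API endpoint called"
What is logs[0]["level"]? "WARNING"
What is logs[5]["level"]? "WARNING"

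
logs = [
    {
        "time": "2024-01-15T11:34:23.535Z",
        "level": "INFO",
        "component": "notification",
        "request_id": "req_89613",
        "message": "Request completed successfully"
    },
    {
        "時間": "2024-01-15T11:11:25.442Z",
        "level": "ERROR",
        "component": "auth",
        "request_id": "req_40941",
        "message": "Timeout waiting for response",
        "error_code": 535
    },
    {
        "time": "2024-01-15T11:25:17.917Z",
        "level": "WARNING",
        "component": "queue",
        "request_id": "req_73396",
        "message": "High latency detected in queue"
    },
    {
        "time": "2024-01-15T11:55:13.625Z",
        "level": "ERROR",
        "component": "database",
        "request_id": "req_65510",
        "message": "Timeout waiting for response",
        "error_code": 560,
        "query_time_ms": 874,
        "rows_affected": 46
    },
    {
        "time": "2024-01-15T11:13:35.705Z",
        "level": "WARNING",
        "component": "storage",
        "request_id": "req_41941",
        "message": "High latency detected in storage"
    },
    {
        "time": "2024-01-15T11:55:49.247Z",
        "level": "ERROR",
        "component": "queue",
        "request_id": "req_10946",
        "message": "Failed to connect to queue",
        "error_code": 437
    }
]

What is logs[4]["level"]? "WARNING"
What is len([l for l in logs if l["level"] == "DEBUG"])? 0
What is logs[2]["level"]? "WARNING"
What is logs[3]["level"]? "ERROR"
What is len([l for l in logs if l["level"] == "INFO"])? 1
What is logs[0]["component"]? "notification"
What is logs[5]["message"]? "Failed to connect to queue"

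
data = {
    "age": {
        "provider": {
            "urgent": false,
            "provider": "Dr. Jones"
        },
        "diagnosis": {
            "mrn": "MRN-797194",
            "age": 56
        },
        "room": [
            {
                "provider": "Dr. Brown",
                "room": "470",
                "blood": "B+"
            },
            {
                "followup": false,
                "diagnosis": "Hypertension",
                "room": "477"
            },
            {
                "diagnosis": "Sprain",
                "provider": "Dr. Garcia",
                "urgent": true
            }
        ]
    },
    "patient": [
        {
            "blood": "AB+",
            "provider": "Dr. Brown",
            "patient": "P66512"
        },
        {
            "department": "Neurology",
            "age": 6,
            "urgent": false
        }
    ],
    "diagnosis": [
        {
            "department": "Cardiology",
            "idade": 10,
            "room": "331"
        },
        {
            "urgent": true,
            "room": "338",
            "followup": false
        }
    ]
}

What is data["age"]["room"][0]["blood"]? "B+"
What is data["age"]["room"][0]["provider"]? "Dr. Brown"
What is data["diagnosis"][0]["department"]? "Cardiology"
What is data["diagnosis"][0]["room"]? "331"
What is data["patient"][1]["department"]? "Neurology"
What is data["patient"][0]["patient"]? "P66512"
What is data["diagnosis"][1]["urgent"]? True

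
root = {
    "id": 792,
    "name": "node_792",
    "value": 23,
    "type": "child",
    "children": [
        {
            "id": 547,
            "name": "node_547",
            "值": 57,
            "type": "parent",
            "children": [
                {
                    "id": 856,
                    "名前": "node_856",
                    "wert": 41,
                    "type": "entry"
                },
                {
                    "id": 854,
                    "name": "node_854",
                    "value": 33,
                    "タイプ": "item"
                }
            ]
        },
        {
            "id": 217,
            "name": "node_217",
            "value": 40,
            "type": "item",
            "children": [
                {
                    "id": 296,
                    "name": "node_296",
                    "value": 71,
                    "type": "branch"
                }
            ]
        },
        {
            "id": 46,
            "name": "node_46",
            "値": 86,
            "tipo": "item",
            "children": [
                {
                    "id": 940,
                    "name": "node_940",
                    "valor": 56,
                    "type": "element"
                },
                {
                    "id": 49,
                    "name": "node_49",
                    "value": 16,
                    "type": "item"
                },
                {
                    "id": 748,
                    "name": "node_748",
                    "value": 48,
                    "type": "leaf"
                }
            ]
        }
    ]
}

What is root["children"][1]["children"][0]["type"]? "branch"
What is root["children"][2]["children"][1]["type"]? "item"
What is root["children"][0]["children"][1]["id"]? 854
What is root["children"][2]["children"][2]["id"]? 748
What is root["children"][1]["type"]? "item"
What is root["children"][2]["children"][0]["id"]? 940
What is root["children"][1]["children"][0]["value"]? 71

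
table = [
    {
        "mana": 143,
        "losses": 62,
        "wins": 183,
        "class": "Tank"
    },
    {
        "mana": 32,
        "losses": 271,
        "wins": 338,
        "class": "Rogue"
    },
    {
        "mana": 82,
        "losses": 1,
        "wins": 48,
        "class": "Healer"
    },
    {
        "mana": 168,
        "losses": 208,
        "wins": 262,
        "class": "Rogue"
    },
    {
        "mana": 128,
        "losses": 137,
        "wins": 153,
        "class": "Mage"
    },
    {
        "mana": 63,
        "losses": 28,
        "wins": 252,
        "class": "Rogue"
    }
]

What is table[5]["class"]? "Rogue"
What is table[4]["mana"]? 128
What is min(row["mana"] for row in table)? 32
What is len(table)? 6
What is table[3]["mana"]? 168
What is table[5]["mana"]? 63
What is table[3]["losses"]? 208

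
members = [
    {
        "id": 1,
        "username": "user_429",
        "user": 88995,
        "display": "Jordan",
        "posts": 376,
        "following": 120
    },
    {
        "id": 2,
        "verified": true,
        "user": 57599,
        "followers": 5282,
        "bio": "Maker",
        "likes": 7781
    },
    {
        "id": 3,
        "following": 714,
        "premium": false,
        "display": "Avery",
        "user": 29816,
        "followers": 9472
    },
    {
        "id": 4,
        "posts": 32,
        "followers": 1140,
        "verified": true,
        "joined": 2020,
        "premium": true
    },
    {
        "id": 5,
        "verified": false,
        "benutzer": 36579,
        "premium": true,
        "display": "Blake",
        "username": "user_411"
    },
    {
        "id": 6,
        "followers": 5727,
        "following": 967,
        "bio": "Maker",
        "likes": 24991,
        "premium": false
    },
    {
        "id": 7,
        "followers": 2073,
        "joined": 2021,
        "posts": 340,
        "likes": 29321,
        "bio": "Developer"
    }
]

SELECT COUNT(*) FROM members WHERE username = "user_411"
1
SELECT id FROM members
[1, 2, 3, 4, 5, 6, 7]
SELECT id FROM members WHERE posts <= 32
[4]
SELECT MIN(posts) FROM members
32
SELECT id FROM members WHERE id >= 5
[5, 6, 7]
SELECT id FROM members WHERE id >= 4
[4, 5, 6, 7]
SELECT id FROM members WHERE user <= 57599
[2, 3]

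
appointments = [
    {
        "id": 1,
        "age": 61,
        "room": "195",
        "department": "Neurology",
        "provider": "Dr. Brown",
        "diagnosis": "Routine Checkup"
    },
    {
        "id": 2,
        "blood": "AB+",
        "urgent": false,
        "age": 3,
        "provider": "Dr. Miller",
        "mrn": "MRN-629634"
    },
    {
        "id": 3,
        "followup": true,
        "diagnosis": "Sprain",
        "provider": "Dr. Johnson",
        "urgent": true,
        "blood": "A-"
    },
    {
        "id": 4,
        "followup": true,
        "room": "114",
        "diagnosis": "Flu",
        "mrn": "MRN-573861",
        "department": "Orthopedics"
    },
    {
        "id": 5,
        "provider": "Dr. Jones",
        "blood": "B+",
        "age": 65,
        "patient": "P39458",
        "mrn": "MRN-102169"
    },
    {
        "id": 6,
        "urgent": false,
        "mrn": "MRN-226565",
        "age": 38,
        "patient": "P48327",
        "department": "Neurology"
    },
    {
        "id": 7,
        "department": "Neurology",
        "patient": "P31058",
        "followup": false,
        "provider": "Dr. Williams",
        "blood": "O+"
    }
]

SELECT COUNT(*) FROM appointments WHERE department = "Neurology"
3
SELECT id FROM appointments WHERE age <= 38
[2, 6]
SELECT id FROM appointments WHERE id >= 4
[4, 5, 6, 7]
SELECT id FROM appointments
[1, 2, 3, 4, 5, 6, 7]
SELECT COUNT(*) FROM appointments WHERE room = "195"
1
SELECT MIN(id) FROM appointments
1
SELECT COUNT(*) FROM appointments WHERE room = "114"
1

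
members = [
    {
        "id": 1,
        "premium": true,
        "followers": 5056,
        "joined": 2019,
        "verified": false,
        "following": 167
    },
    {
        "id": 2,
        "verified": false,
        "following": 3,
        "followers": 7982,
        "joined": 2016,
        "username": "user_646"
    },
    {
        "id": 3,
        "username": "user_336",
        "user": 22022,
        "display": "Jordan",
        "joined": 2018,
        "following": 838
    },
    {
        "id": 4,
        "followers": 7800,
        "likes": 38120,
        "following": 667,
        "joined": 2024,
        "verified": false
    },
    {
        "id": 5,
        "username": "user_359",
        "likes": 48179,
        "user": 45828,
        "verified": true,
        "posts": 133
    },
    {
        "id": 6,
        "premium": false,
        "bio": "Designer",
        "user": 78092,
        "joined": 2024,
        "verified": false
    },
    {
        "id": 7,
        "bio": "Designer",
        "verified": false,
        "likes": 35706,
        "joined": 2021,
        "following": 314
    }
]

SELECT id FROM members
[1, 2, 3, 4, 5, 6, 7]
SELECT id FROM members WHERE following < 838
[1, 2, 4, 7]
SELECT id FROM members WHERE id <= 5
[1, 2, 3, 4, 5]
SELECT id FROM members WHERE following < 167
[2]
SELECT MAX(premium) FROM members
True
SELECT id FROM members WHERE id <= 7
[1, 2, 3, 4, 5, 6, 7]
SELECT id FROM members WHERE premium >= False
[1, 6]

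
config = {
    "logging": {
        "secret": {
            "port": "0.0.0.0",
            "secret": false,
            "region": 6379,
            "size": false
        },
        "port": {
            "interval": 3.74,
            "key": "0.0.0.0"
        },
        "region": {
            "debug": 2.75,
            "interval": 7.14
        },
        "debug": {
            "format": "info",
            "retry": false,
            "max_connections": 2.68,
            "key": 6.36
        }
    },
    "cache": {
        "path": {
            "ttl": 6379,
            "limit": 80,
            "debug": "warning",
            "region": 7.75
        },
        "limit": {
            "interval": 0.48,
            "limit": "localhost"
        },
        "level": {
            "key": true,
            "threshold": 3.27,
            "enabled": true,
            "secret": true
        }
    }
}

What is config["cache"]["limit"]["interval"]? 0.48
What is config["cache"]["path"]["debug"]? "warning"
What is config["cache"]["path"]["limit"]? 80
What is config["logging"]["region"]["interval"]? 7.14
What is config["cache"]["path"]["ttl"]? 6379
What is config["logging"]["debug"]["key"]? 6.36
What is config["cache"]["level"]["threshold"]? 3.27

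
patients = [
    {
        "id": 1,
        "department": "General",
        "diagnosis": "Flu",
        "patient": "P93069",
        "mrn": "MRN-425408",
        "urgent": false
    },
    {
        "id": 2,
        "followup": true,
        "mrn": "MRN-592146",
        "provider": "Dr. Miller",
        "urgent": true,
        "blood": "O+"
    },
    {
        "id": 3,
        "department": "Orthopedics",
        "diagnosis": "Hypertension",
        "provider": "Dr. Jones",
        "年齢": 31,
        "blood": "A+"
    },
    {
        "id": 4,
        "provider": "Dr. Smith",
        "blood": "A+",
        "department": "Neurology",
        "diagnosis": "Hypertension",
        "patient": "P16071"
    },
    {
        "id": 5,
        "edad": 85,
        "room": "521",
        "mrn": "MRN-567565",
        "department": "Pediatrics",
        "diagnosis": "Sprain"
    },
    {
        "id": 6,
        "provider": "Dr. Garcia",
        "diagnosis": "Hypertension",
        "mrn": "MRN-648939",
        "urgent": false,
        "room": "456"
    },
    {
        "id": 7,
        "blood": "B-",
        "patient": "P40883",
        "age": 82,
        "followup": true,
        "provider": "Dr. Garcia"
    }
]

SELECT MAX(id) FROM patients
7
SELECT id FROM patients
[1, 2, 3, 4, 5, 6, 7]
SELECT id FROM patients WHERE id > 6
[7]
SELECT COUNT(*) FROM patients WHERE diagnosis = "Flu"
1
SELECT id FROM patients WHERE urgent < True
[1, 6]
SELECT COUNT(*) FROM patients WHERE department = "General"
1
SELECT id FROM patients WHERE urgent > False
[2]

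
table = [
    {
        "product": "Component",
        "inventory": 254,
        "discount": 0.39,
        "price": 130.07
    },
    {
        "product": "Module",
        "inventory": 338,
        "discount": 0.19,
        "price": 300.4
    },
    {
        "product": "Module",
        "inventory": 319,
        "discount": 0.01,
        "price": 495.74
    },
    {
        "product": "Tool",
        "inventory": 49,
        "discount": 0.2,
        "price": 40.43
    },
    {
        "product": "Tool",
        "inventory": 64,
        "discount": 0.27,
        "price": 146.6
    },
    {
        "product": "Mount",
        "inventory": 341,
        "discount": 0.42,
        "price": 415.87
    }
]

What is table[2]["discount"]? 0.01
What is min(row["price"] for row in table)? 40.43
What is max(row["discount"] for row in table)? 0.42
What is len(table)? 6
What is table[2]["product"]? "Module"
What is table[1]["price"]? 300.4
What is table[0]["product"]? "Component"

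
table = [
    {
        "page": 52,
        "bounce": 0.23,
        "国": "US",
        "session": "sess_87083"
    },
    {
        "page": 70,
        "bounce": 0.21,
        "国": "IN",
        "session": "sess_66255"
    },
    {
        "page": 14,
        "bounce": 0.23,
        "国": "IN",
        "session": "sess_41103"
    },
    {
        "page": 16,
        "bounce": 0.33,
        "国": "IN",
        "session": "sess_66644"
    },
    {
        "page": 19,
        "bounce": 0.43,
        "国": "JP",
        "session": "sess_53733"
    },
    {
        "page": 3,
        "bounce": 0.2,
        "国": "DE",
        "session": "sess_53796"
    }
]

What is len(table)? 6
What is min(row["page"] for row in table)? 3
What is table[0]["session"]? "sess_87083"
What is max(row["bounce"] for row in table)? 0.43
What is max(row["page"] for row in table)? 70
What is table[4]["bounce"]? 0.43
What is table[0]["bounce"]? 0.23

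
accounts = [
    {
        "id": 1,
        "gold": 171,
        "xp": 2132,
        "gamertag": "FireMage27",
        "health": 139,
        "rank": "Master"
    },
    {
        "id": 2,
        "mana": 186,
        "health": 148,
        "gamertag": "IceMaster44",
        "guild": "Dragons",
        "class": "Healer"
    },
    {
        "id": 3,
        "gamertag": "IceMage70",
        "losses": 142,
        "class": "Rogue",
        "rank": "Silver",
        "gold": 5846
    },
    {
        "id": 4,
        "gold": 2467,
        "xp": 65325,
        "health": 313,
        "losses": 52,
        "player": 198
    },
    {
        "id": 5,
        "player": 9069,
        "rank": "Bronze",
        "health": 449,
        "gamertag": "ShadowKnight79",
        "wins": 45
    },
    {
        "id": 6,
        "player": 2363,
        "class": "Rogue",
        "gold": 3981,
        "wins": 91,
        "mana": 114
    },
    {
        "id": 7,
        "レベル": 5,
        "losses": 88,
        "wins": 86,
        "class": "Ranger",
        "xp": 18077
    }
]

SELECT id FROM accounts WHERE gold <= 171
[1]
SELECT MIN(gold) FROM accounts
171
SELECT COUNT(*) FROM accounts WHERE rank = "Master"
1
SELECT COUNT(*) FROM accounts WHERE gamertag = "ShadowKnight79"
1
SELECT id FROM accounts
[1, 2, 3, 4, 5, 6, 7]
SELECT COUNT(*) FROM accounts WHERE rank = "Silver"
1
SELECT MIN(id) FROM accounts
1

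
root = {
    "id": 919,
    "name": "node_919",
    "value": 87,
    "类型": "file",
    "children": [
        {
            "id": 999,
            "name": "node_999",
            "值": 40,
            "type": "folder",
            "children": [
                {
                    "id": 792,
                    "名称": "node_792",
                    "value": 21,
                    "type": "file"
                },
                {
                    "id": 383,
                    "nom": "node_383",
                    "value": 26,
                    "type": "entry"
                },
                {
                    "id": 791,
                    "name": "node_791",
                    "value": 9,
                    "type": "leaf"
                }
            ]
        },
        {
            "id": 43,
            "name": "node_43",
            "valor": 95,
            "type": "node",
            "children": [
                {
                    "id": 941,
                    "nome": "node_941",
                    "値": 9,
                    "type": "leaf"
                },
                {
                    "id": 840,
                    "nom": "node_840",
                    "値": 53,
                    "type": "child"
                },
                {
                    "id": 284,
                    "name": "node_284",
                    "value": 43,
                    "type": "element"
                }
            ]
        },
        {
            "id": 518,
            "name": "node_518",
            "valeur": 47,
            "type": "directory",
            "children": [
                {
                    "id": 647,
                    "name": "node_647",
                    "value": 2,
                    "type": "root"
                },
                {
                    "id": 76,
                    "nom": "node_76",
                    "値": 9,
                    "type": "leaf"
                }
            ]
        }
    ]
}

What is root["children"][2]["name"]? "node_518"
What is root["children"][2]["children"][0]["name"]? "node_647"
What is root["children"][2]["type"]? "directory"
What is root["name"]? "node_919"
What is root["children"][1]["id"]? 43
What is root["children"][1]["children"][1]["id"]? 840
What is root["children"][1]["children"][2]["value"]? 43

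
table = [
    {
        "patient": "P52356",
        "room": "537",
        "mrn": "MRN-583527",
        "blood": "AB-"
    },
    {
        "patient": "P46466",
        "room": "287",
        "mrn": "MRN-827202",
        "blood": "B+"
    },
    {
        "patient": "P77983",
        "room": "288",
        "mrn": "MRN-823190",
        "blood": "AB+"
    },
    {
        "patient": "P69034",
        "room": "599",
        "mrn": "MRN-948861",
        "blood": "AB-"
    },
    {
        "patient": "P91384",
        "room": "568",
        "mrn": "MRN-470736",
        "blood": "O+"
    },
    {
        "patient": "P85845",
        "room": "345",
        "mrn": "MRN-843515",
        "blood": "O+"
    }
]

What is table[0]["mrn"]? "MRN-583527"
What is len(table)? 6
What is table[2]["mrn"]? "MRN-823190"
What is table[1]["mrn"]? "MRN-827202"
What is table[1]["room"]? "287"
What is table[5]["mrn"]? "MRN-843515"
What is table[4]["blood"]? "O+"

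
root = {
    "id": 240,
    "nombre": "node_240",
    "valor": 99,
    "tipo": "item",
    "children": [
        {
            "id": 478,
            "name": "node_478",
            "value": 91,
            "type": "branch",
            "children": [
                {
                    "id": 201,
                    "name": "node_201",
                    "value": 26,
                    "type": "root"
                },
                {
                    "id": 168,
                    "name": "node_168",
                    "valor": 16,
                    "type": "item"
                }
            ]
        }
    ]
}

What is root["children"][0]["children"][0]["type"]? "root"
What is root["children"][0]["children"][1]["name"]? "node_168"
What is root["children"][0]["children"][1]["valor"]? 16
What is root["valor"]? 99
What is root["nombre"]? "node_240"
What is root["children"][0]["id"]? 478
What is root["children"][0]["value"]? 91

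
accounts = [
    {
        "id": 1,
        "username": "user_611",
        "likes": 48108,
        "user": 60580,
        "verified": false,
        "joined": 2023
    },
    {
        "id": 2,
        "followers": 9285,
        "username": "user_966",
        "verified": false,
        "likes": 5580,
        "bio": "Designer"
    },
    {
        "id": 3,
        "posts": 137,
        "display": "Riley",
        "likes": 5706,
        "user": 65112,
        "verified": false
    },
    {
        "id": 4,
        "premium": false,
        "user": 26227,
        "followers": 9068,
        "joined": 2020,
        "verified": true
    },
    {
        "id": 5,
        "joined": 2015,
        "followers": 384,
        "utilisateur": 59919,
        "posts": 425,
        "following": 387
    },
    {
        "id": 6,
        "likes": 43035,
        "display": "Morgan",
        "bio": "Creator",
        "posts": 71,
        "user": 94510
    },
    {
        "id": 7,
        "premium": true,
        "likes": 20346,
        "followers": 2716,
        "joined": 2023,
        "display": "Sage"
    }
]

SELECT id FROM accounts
[1, 2, 3, 4, 5, 6, 7]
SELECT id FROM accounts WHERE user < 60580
[4]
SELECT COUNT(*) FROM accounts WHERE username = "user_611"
1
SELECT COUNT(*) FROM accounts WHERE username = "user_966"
1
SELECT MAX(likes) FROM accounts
48108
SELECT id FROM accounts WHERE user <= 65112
[1, 3, 4]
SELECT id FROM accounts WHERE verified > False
[4]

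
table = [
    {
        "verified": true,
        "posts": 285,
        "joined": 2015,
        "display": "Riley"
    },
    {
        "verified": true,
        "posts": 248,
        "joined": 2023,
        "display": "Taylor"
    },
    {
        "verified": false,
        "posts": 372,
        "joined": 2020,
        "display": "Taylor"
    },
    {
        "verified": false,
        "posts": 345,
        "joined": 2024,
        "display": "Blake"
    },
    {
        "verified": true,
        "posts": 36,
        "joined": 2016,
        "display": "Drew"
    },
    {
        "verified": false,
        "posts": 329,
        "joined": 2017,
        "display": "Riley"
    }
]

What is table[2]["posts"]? 372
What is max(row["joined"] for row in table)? 2024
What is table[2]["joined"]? 2020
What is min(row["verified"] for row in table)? False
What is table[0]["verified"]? True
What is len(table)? 6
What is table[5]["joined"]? 2017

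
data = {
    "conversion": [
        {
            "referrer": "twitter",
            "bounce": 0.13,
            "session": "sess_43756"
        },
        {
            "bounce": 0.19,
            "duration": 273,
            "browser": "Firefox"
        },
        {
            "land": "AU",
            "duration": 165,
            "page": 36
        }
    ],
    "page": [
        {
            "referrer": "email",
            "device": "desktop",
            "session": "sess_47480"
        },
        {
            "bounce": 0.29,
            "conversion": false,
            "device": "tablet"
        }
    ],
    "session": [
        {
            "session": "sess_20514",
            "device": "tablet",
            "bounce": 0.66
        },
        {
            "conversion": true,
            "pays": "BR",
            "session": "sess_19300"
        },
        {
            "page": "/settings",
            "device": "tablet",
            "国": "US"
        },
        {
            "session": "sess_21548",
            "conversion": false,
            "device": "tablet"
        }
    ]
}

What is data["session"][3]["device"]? "tablet"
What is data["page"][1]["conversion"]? False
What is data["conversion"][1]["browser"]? "Firefox"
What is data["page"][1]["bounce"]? 0.29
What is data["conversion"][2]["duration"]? 165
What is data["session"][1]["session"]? "sess_19300"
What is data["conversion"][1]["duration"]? 273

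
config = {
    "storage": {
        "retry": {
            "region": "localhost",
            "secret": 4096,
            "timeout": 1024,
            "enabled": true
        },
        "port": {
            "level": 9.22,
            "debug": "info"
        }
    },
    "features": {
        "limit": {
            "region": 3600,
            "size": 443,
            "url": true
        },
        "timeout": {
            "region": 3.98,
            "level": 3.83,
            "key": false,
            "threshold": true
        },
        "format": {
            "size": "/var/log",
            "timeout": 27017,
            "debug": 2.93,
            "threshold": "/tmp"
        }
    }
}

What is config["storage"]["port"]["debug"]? "info"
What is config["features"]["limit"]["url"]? True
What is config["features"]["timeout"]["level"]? 3.83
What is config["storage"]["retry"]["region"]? "localhost"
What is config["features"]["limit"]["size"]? 443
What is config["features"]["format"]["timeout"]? 27017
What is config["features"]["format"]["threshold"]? "/tmp"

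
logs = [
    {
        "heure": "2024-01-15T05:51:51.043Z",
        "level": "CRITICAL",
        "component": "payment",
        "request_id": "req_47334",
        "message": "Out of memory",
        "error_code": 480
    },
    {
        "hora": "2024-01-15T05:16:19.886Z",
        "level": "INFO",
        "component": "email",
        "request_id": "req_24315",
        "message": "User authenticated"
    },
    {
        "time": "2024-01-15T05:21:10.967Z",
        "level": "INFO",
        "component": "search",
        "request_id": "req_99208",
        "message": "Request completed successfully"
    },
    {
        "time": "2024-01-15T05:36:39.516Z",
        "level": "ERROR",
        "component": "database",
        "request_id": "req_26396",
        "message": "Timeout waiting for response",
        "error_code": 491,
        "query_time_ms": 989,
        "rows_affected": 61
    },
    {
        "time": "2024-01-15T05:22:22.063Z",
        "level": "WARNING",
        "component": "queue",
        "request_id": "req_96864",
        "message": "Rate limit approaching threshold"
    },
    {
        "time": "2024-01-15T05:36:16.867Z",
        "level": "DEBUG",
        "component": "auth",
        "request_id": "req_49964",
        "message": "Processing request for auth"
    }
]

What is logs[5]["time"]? "2024-01-15T05:36:16.867Z"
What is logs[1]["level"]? "INFO"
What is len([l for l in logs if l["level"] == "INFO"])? 2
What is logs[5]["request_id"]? "req_49964"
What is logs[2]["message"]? "Request completed successfully"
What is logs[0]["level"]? "CRITICAL"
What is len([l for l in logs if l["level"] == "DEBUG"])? 1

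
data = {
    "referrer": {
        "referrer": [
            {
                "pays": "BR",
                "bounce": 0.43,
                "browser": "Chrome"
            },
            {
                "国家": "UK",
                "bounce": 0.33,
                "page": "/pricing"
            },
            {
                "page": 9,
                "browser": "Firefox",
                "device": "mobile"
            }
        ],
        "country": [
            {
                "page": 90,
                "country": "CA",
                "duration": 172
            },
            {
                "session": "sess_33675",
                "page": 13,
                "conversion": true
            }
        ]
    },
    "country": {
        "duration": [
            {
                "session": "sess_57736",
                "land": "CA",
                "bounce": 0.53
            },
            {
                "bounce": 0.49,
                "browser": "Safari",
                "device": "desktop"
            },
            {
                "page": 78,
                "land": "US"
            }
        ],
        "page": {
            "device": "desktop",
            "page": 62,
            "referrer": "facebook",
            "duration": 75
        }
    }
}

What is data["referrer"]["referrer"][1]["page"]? "/pricing"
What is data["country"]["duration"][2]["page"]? 78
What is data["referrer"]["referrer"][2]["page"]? 9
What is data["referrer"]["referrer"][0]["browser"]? "Chrome"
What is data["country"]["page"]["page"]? 62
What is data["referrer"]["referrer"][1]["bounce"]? 0.33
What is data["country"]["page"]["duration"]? 75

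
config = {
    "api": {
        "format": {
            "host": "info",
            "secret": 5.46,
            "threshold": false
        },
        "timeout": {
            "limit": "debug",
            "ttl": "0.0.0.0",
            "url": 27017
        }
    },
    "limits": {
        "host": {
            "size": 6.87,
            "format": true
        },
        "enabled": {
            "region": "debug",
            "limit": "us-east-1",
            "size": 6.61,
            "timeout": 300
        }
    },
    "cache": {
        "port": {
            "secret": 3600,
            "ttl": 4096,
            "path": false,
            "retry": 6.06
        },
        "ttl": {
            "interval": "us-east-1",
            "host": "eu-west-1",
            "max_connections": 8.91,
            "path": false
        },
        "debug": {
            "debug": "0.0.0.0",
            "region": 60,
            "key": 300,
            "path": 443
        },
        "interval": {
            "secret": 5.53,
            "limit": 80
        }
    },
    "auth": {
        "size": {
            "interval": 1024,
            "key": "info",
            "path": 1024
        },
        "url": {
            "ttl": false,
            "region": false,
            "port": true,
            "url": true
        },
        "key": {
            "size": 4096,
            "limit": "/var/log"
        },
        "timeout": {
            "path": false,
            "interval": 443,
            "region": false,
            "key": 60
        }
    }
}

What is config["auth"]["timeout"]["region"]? False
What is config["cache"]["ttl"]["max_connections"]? 8.91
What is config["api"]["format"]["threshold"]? False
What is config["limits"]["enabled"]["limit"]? "us-east-1"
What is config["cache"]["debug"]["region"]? 60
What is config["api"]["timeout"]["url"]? 27017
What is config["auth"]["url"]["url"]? True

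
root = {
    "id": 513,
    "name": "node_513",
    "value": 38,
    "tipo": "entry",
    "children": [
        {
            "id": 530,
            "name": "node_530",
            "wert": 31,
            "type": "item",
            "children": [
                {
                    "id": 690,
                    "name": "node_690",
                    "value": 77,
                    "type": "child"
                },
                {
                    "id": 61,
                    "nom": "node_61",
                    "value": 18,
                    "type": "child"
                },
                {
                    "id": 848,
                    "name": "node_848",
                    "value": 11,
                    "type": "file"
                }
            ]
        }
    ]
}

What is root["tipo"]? "entry"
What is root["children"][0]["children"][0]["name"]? "node_690"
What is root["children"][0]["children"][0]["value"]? 77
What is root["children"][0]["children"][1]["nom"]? "node_61"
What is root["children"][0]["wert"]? 31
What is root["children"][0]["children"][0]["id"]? 690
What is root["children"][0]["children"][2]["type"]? "file"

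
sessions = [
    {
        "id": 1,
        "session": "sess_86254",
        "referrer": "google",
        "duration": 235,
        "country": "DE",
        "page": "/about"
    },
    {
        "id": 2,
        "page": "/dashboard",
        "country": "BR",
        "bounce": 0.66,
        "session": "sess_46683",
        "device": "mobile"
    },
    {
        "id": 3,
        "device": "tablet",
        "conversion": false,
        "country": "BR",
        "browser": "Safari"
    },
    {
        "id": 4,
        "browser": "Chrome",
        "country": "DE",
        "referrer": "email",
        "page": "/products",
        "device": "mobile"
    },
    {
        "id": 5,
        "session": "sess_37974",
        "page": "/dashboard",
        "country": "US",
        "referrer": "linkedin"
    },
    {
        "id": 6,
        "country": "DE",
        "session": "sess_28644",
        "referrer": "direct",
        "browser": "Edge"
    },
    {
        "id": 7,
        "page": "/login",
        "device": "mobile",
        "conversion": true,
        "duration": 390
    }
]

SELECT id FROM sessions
[1, 2, 3, 4, 5, 6, 7]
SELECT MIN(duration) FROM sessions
235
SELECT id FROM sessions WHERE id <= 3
[1, 2, 3]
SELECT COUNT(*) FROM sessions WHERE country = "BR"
2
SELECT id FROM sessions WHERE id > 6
[7]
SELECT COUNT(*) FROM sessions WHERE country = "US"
1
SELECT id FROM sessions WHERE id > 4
[5, 6, 7]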